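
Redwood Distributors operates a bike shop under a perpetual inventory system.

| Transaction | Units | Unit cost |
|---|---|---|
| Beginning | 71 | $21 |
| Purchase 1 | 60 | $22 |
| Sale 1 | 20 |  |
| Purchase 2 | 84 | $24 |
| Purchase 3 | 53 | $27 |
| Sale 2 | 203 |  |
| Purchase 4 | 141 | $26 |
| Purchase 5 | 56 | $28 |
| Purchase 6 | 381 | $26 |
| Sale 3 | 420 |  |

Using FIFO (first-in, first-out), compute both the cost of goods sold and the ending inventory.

Sale 1 (20) [FIFO — oldest first]: 20 @ $21 = $420
Sale 2 (203) [FIFO — oldest first]: 51 @ $21 + 60 @ $22 + 84 @ $24 + 8 @ $27 = $4,623
Sale 3 (420) [FIFO — oldest first]: 45 @ $27 + 141 @ $26 + 56 @ $28 + 178 @ $26 = $11,077
Total COGS = $420 + $4,623 + $11,077 = $16,120
Ending inventory: 203 @ $26 = $5,278

COGS = $16,120; ending inventory = $5,278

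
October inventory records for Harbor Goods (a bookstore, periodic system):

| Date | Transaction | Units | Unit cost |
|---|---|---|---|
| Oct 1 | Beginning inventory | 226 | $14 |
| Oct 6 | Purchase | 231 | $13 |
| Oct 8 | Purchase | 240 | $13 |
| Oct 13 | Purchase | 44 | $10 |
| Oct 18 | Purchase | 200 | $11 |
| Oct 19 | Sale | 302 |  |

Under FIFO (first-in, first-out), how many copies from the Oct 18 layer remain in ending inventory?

Oct 19, 302 sold [FIFO — oldest first]: 226 @ $14 + 76 @ $13 = $4,152
Ending inventory: 155 @ $13 + 240 @ $13 + 44 @ $10 + 200 @ $11 = $7,775
Check: goods available $11,927 = COGS $4,152 + ending $7,775

200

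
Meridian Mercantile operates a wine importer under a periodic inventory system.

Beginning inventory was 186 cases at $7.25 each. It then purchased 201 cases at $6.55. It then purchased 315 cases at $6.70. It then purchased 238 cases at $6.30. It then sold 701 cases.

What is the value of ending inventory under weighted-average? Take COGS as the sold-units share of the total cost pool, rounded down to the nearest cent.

Sale 1, sell 701: 701/940 × $6,274.95 → $4,679.51
Ending inventory (cost pool remaining) = $1,595.44

Ending inventory = $1,595.44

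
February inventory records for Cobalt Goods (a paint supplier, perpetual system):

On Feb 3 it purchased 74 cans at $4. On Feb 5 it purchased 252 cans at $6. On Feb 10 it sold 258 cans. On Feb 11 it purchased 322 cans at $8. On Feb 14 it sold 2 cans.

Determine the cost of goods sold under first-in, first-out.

COGS = $1,412

Feb 10, 258 sold [FIFO — oldest first]: 74 @ $4 + 184 @ $6 = $1,400
Feb 14, 2 sold [FIFO — oldest first]: 2 @ $6 = $12
Total COGS = $1,400 + $12 = $1,412
Ending inventory: 66 @ $6 + 322 @ $8 = $2,972
Check: goods available $4,384 = COGS $1,412 + ending $2,972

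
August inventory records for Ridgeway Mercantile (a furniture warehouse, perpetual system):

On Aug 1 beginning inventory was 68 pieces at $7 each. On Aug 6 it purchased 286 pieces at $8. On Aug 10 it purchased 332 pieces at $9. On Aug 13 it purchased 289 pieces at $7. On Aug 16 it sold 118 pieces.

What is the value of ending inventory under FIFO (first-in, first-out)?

Ending inventory = $6,899

Aug 16, 118 sold [FIFO — oldest first]: 68 @ $7 + 50 @ $8 = $876
Ending inventory: 236 @ $8 + 332 @ $9 + 289 @ $7 = $6,899
Check: goods available $7,775 = COGS $876 + ending $6,899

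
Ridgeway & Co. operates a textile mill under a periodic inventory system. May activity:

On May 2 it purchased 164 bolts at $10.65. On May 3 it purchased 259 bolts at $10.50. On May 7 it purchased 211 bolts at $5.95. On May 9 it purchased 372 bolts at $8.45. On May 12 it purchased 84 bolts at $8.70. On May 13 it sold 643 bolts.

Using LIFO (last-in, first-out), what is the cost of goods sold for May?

May 13, 643 sold [LIFO — newest first]: 84 @ $8.70 + 372 @ $8.45 + 187 @ $5.95 = $4,986.85
Ending inventory: 164 @ $10.65 + 259 @ $10.50 + 24 @ $5.95 = $4,608.90

COGS = $4,986.85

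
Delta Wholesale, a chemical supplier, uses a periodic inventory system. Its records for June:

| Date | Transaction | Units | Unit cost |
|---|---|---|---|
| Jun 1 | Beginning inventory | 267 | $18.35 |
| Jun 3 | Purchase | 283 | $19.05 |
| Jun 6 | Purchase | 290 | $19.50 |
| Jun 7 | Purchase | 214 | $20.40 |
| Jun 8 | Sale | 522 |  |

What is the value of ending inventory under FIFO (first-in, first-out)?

Jun 8, 522 sold [FIFO — oldest first]: 267 @ $18.35 + 255 @ $19.05 = $9,757.20
Ending inventory: 28 @ $19.05 + 290 @ $19.50 + 214 @ $20.40 = $10,554.00

Ending inventory = $10,554.00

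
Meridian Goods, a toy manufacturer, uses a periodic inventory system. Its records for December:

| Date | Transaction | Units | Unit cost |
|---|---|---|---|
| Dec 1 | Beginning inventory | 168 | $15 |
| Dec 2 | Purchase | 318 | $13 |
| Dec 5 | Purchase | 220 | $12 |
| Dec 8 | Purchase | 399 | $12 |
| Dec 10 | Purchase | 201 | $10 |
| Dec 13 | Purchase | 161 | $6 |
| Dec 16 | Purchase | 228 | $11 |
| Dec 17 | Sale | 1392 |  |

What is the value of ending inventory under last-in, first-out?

Dec 17, 1392 sold [LIFO — newest first]: 228 @ $11 + 161 @ $6 + 201 @ $10 + 399 @ $12 + 220 @ $12 + 183 @ $13 = $15,291
Ending inventory: 168 @ $15 + 135 @ $13 = $4,275

Ending inventory = $4,275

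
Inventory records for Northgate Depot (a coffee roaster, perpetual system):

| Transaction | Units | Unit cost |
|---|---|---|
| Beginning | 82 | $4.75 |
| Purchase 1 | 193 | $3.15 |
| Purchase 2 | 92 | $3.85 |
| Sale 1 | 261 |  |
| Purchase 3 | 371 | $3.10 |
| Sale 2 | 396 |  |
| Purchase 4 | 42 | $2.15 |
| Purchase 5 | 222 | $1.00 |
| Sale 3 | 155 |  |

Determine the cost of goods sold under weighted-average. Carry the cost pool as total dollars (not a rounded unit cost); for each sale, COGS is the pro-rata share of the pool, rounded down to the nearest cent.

After Beginning: 82 on hand, pool $389.50 (≈ $4.7500 each)
After Purchase 1: 275 on hand, pool $997.45 (≈ $3.6271 each)
After Purchase 2: 367 on hand, pool $1,351.65 (≈ $3.6830 each)
Sale 1, sell 261: 261/367 × $1,351.65 → $961.25
After Purchase 3: 477 on hand, pool $1,540.50 (≈ $3.2296 each)
Sale 2, sell 396: 396/477 × $1,540.50 → $1,278.90
After Purchase 4: 123 on hand, pool $351.90 (≈ $2.8610 each)
After Purchase 5: 345 on hand, pool $573.90 (≈ $1.6635 each)
Sale 3, sell 155: 155/345 × $573.90 → $257.83
Total COGS = $961.25 + $1,278.90 + $257.83 = $2,497.98
Ending inventory (cost pool remaining) = $316.07

COGS = $2,497.98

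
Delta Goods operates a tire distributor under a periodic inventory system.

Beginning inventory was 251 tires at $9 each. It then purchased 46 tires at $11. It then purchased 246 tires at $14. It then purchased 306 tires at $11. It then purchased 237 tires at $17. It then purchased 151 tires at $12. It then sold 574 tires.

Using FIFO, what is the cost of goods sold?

COGS = $6,550

Sale 1 (574) [FIFO — oldest first]: 251 @ $9 + 46 @ $11 + 246 @ $14 + 31 @ $11 = $6,550
Ending inventory: 275 @ $11 + 237 @ $17 + 151 @ $12 = $8,866
Check: goods available $15,416 = COGS $6,550 + ending $8,866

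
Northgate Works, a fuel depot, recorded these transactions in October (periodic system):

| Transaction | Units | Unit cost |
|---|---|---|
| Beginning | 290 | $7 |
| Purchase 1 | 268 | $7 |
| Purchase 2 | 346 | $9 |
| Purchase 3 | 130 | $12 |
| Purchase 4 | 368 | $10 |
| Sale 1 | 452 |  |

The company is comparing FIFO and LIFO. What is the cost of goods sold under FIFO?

COGS = $3,164

FIFO COGS: 290 @ $7 + 162 @ $7 = $3,164
LIFO COGS: 368 @ $10 + 84 @ $12 = $4,688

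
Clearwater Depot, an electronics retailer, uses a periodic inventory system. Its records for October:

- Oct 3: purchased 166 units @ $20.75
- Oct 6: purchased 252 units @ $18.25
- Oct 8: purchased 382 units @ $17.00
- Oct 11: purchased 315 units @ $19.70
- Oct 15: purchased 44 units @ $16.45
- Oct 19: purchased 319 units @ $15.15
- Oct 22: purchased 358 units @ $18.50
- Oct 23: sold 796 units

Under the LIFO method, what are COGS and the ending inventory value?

Oct 23, 796 sold [LIFO — newest first]: 358 @ $18.50 + 319 @ $15.15 + 44 @ $16.45 + 75 @ $19.70 = $13,657.15
Ending inventory: 166 @ $20.75 + 252 @ $18.25 + 382 @ $17.00 + 240 @ $19.70 = $19,265.50
Check: goods available $32,922.65 = COGS $13,657.15 + ending $19,265.50

COGS = $13,657.15; ending inventory = $19,265.50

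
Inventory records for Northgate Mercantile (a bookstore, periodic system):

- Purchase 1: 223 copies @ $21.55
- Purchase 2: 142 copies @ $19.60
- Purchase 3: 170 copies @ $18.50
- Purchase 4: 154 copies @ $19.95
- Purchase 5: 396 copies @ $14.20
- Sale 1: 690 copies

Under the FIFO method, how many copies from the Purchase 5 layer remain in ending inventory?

Sale 1 (690) [FIFO — oldest first]: 223 @ $21.55 + 142 @ $19.60 + 170 @ $18.50 + 154 @ $19.95 + 1 @ $14.20 = $13,820.35
Ending inventory: 395 @ $14.20 = $5,609.00

395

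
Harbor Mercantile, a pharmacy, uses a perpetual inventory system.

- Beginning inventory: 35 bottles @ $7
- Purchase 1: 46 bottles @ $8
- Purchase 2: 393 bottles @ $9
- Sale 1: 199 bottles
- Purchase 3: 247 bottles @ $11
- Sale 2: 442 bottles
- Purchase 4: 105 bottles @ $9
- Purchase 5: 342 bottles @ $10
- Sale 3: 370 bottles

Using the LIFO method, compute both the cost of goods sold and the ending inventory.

Sale 1 (199) [LIFO — newest first]: 199 @ $9 = $1,791
Sale 2 (442) [LIFO — newest first]: 247 @ $11 + 194 @ $9 + 1 @ $8 = $4,471
Sale 3 (370) [LIFO — newest first]: 342 @ $10 + 28 @ $9 = $3,672
Total COGS = $1,791 + $4,471 + $3,672 = $9,934
Ending inventory: 35 @ $7 + 45 @ $8 + 77 @ $9 = $1,298

COGS = $9,934; ending inventory = $1,298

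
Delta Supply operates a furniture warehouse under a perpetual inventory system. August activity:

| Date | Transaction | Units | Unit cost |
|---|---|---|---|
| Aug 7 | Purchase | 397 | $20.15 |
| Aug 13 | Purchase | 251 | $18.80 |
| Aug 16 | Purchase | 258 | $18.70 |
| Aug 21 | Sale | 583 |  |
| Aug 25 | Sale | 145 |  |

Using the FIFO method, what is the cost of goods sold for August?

Aug 21, 583 sold [FIFO — oldest first]: 397 @ $20.15 + 186 @ $18.80 = $11,496.35
Aug 25, 145 sold [FIFO — oldest first]: 65 @ $18.80 + 80 @ $18.70 = $2,718.00
Total COGS = $11,496.35 + $2,718.00 = $14,214.35
Ending inventory: 178 @ $18.70 = $3,328.60

COGS = $14,214.35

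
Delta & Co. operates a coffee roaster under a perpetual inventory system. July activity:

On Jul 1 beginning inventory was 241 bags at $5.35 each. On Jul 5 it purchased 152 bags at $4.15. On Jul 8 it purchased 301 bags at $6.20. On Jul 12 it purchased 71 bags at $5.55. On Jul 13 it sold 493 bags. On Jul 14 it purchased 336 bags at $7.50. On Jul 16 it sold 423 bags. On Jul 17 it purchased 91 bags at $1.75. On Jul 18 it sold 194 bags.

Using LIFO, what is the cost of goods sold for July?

COGS = $6,420.95

Jul 13, 493 sold [LIFO — newest first]: 71 @ $5.55 + 301 @ $6.20 + 121 @ $4.15 = $2,762.40
Jul 16, 423 sold [LIFO — newest first]: 336 @ $7.50 + 31 @ $4.15 + 56 @ $5.35 = $2,948.25
Jul 18, 194 sold [LIFO — newest first]: 91 @ $1.75 + 103 @ $5.35 = $710.30
Total COGS = $2,762.40 + $2,948.25 + $710.30 = $6,420.95
Ending inventory: 82 @ $5.35 = $438.70
Check: goods available $6,859.65 = COGS $6,420.95 + ending $438.70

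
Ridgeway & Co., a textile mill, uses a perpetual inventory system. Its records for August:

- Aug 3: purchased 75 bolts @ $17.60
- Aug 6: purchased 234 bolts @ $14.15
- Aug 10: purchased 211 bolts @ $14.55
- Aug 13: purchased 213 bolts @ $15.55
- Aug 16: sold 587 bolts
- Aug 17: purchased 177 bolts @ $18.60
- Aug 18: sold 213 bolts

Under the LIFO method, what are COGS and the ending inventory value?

Aug 16, 587 sold [LIFO — newest first]: 213 @ $15.55 + 211 @ $14.55 + 163 @ $14.15 = $8,688.65
Aug 18, 213 sold [LIFO — newest first]: 177 @ $18.60 + 36 @ $14.15 = $3,801.60
Total COGS = $8,688.65 + $3,801.60 = $12,490.25
Ending inventory: 75 @ $17.60 + 35 @ $14.15 = $1,815.25
Check: goods available $14,305.50 = COGS $12,490.25 + ending $1,815.25

COGS = $12,490.25; ending inventory = $1,815.25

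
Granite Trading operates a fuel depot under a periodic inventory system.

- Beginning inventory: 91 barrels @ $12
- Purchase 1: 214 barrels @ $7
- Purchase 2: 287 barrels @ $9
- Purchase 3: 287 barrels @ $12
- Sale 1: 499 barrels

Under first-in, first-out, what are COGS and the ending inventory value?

COGS = $4,336; ending inventory = $4,281

Sale 1 (499) [FIFO — oldest first]: 91 @ $12 + 214 @ $7 + 194 @ $9 = $4,336
Ending inventory: 93 @ $9 + 287 @ $12 = $4,281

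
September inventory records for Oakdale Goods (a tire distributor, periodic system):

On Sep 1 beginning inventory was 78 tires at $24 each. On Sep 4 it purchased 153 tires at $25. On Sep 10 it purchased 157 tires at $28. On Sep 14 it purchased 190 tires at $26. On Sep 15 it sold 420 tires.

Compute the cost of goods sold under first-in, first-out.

Sep 15, 420 sold [FIFO — oldest first]: 78 @ $24 + 153 @ $25 + 157 @ $28 + 32 @ $26 = $10,925
Ending inventory: 158 @ $26 = $4,108

COGS = $10,925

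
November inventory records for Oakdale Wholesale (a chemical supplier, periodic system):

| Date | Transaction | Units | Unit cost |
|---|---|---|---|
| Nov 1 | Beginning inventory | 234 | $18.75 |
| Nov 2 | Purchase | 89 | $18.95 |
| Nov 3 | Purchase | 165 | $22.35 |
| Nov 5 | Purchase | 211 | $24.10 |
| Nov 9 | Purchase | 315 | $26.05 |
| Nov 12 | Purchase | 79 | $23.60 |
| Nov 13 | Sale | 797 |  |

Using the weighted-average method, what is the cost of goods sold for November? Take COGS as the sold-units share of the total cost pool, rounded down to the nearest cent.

Nov 13, sell 797: 797/1093 × $24,917.05 → $18,169.15
Ending inventory (cost pool remaining) = $6,747.90

COGS = $18,169.15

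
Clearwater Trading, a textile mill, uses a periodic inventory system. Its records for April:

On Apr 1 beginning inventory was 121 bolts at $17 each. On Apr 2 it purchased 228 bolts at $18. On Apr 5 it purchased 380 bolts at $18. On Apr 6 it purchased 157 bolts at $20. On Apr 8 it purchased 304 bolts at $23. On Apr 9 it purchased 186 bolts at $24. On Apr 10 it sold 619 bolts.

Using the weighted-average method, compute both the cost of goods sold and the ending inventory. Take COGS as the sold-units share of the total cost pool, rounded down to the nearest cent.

Apr 10, sell 619: 619/1376 × $27,597.00 → $12,414.63
Ending inventory (cost pool remaining) = $15,182.37

COGS = $12,414.63; ending inventory = $15,182.37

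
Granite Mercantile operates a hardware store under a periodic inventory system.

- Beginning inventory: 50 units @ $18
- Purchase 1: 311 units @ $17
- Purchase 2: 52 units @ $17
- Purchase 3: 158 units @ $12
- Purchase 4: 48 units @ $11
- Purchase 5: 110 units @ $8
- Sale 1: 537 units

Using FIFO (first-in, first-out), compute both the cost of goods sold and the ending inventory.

Sale 1 (537) [FIFO — oldest first]: 50 @ $18 + 311 @ $17 + 52 @ $17 + 124 @ $12 = $8,559
Ending inventory: 34 @ $12 + 48 @ $11 + 110 @ $8 = $1,816
Check: goods available $10,375 = COGS $8,559 + ending $1,816

COGS = $8,559; ending inventory = $1,816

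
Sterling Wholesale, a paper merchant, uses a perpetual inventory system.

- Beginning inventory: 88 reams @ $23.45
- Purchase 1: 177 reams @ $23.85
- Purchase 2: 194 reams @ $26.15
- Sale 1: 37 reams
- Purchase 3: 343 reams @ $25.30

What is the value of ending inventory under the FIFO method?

Sale 1 (37) [FIFO — oldest first]: 37 @ $23.45 = $867.65
Ending inventory: 51 @ $23.45 + 177 @ $23.85 + 194 @ $26.15 + 343 @ $25.30 = $19,168.40

Ending inventory = $19,168.40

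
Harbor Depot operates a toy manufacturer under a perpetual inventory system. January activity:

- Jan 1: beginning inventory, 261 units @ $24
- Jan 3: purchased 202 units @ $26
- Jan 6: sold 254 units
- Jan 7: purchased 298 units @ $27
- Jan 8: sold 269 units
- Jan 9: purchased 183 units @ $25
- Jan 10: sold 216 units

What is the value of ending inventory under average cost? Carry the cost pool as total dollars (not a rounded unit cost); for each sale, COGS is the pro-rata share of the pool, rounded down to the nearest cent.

After Jan 1: 261 on hand, pool $6,264.00 (≈ $24.0000 each)
After Jan 3: 463 on hand, pool $11,516.00 (≈ $24.8726 each)
Jan 6, sell 254: 254/463 × $11,516.00 → $6,317.63
After Jan 7: 507 on hand, pool $13,244.37 (≈ $26.1230 each)
Jan 8, sell 269: 269/507 × $13,244.37 → $7,027.09
After Jan 9: 421 on hand, pool $10,792.28 (≈ $25.6349 each)
Jan 10, sell 216: 216/421 × $10,792.28 → $5,537.13
Total COGS = $6,317.63 + $7,027.09 + $5,537.13 = $18,881.85
Ending inventory (cost pool remaining) = $5,255.15

Ending inventory = $5,255.15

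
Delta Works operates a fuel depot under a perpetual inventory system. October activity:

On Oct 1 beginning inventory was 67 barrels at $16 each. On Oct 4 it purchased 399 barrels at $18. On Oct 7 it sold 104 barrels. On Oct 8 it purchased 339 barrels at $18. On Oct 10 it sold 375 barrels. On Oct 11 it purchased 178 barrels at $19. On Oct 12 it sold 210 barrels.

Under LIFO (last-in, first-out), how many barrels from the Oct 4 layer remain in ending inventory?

227

Oct 7, 104 sold [LIFO — newest first]: 104 @ $18 = $1,872
Oct 10, 375 sold [LIFO — newest first]: 339 @ $18 + 36 @ $18 = $6,750
Oct 12, 210 sold [LIFO — newest first]: 178 @ $19 + 32 @ $18 = $3,958
Total COGS = $1,872 + $6,750 + $3,958 = $12,580
Ending inventory: 67 @ $16 + 227 @ $18 = $5,158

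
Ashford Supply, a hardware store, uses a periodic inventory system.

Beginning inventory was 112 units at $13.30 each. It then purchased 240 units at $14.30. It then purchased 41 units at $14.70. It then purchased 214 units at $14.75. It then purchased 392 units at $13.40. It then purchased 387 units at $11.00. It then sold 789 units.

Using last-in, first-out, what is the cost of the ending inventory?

Ending inventory = $8,533.30

Sale 1 (789) [LIFO — newest first]: 387 @ $11.00 + 392 @ $13.40 + 10 @ $14.75 = $9,657.30
Ending inventory: 112 @ $13.30 + 240 @ $14.30 + 41 @ $14.70 + 204 @ $14.75 = $8,533.30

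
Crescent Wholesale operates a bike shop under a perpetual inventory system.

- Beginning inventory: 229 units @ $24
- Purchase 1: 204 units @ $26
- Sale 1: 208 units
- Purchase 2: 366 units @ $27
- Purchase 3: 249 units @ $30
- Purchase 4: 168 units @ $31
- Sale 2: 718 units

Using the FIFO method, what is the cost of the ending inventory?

Ending inventory = $8,868

Sale 1 (208) [FIFO — oldest first]: 208 @ $24 = $4,992
Sale 2 (718) [FIFO — oldest first]: 21 @ $24 + 204 @ $26 + 366 @ $27 + 127 @ $30 = $19,500
Total COGS = $4,992 + $19,500 = $24,492
Ending inventory: 122 @ $30 + 168 @ $31 = $8,868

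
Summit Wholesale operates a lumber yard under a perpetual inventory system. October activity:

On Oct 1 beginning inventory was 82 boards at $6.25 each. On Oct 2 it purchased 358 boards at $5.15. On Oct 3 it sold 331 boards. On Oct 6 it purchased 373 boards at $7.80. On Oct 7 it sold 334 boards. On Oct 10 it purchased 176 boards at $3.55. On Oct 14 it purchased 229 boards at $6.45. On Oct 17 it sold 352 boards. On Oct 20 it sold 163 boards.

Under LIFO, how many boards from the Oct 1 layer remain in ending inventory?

38

Oct 3, 331 sold [LIFO — newest first]: 331 @ $5.15 = $1,704.65
Oct 7, 334 sold [LIFO — newest first]: 334 @ $7.80 = $2,605.20
Oct 17, 352 sold [LIFO — newest first]: 229 @ $6.45 + 123 @ $3.55 = $1,913.70
Oct 20, 163 sold [LIFO — newest first]: 53 @ $3.55 + 39 @ $7.80 + 27 @ $5.15 + 44 @ $6.25 = $906.40
Total COGS = $1,704.65 + $2,605.20 + $1,913.70 + $906.40 = $7,129.95
Ending inventory: 38 @ $6.25 = $237.50
Check: goods available $7,367.45 = COGS $7,129.95 + ending $237.50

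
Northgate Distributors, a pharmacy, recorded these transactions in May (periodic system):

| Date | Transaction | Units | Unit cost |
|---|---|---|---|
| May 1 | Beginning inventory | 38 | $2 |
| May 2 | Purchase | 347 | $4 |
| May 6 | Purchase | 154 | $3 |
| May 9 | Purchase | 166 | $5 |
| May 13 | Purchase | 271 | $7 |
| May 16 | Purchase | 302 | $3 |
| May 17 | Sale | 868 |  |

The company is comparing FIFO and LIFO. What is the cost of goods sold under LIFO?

FIFO COGS: 38 @ $2 + 347 @ $4 + 154 @ $3 + 166 @ $5 + 163 @ $7 = $3,897
LIFO COGS: 302 @ $3 + 271 @ $7 + 166 @ $5 + 129 @ $3 = $4,020

COGS = $4,020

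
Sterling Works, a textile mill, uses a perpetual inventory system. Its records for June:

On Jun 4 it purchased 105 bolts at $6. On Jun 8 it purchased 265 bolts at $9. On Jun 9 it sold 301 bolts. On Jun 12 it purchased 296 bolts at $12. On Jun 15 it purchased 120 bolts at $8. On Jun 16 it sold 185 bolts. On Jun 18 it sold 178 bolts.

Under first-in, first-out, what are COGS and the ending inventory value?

Jun 9, 301 sold [FIFO — oldest first]: 105 @ $6 + 196 @ $9 = $2,394
Jun 16, 185 sold [FIFO — oldest first]: 69 @ $9 + 116 @ $12 = $2,013
Jun 18, 178 sold [FIFO — oldest first]: 178 @ $12 = $2,136
Total COGS = $2,394 + $2,013 + $2,136 = $6,543
Ending inventory: 2 @ $12 + 120 @ $8 = $984
Check: goods available $7,527 = COGS $6,543 + ending $984

COGS = $6,543; ending inventory = $984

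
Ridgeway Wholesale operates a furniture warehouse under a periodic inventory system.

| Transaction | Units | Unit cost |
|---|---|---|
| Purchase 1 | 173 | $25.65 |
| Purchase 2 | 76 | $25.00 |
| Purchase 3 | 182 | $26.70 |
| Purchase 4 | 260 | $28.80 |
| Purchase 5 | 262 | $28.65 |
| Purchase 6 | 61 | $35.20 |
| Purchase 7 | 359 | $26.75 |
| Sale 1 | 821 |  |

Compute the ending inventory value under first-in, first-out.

Ending inventory = $15,532.25

Sale 1 (821) [FIFO — oldest first]: 173 @ $25.65 + 76 @ $25.00 + 182 @ $26.70 + 260 @ $28.80 + 130 @ $28.65 = $22,409.35
Ending inventory: 132 @ $28.65 + 61 @ $35.20 + 359 @ $26.75 = $15,532.25
Check: goods available $37,941.60 = COGS $22,409.35 + ending $15,532.25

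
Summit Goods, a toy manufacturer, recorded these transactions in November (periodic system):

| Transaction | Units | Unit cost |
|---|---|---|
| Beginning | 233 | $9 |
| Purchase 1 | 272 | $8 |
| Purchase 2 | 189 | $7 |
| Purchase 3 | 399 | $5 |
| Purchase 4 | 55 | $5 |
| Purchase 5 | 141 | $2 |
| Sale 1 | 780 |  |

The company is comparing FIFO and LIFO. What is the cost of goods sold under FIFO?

FIFO COGS: 233 @ $9 + 272 @ $8 + 189 @ $7 + 86 @ $5 = $6,026
LIFO COGS: 141 @ $2 + 55 @ $5 + 399 @ $5 + 185 @ $7 = $3,847

COGS = $6,026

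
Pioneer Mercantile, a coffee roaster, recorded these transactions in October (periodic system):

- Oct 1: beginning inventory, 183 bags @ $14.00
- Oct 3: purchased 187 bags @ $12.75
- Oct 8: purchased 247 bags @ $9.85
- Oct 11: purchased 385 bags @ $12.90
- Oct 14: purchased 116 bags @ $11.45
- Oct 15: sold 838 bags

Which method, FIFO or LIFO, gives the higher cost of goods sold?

FIFO COGS: 183 @ $14.00 + 187 @ $12.75 + 247 @ $9.85 + 221 @ $12.90 = $10,230.10
LIFO COGS: 116 @ $11.45 + 385 @ $12.90 + 247 @ $9.85 + 90 @ $12.75 = $9,875.15

FIFO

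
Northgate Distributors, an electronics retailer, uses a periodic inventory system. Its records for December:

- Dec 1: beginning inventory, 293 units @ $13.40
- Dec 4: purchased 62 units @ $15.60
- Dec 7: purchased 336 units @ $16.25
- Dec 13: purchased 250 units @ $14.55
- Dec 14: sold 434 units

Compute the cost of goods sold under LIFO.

Dec 14, 434 sold [LIFO — newest first]: 250 @ $14.55 + 184 @ $16.25 = $6,627.50
Ending inventory: 293 @ $13.40 + 62 @ $15.60 + 152 @ $16.25 = $7,363.40

COGS = $6,627.50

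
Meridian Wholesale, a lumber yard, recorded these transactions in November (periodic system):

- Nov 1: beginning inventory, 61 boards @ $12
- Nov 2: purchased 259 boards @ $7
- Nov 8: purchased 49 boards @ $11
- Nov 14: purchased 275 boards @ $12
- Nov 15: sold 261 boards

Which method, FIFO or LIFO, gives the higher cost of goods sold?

FIFO COGS: 61 @ $12 + 200 @ $7 = $2,132
LIFO COGS: 261 @ $12 = $3,132

LIFO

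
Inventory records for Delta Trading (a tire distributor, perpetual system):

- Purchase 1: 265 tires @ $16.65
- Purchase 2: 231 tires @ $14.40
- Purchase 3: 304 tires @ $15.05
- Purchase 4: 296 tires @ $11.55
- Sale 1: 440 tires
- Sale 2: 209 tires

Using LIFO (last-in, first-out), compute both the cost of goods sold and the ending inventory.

COGS = $8,699.60; ending inventory = $7,033.05

Sale 1 (440) [LIFO — newest first]: 296 @ $11.55 + 144 @ $15.05 = $5,586.00
Sale 2 (209) [LIFO — newest first]: 160 @ $15.05 + 49 @ $14.40 = $3,113.60
Total COGS = $5,586.00 + $3,113.60 = $8,699.60
Ending inventory: 265 @ $16.65 + 182 @ $14.40 = $7,033.05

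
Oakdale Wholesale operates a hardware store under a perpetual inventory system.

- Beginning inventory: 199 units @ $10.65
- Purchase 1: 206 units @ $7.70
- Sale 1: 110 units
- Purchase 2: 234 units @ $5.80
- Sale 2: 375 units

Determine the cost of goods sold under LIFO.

Sale 1 (110) [LIFO — newest first]: 110 @ $7.70 = $847.00
Sale 2 (375) [LIFO — newest first]: 234 @ $5.80 + 96 @ $7.70 + 45 @ $10.65 = $2,575.65
Total COGS = $847.00 + $2,575.65 = $3,422.65
Ending inventory: 154 @ $10.65 = $1,640.10

COGS = $3,422.65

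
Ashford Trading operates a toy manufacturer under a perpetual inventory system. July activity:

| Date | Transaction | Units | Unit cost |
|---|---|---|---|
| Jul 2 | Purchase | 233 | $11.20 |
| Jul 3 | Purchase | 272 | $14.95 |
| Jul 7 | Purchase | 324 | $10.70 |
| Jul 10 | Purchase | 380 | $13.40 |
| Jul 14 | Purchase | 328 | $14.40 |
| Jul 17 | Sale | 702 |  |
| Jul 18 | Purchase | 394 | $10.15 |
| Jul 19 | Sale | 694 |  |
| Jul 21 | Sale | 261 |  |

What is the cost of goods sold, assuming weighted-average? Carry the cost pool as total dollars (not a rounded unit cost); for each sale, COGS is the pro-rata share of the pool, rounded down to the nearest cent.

After Jul 2: 233 on hand, pool $2,609.60 (≈ $11.2000 each)
After Jul 3: 505 on hand, pool $6,676.00 (≈ $13.2198 each)
After Jul 7: 829 on hand, pool $10,142.80 (≈ $12.2350 each)
After Jul 10: 1209 on hand, pool $15,234.80 (≈ $12.6012 each)
After Jul 14: 1537 on hand, pool $19,958.00 (≈ $12.9850 each)
Jul 17, sell 702: 702/1537 × $19,958.00 → $9,115.49
After Jul 18: 1229 on hand, pool $14,841.61 (≈ $12.0762 each)
Jul 19, sell 694: 694/1229 × $14,841.61 → $8,380.86
Jul 21, sell 261: 261/535 × $6,460.75 → $3,151.87
Total COGS = $9,115.49 + $8,380.86 + $3,151.87 = $20,648.22
Ending inventory (cost pool remaining) = $3,308.88

COGS = $20,648.22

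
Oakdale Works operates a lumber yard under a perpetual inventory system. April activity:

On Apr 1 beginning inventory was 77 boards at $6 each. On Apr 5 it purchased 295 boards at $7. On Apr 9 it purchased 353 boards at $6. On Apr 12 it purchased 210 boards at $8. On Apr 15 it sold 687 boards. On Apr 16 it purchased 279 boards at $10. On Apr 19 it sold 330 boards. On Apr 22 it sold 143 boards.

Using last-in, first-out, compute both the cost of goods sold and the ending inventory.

Apr 15, 687 sold [LIFO — newest first]: 210 @ $8 + 353 @ $6 + 124 @ $7 = $4,666
Apr 19, 330 sold [LIFO — newest first]: 279 @ $10 + 51 @ $7 = $3,147
Apr 22, 143 sold [LIFO — newest first]: 120 @ $7 + 23 @ $6 = $978
Total COGS = $4,666 + $3,147 + $978 = $8,791
Ending inventory: 54 @ $6 = $324
Check: goods available $9,115 = COGS $8,791 + ending $324

COGS = $8,791; ending inventory = $324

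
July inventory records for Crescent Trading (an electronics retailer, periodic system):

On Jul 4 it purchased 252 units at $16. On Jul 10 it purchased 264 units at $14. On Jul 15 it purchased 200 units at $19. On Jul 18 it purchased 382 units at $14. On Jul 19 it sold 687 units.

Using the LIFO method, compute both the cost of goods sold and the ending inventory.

COGS = $10,618; ending inventory = $6,258

Jul 19, 687 sold [LIFO — newest first]: 382 @ $14 + 200 @ $19 + 105 @ $14 = $10,618
Ending inventory: 252 @ $16 + 159 @ $14 = $6,258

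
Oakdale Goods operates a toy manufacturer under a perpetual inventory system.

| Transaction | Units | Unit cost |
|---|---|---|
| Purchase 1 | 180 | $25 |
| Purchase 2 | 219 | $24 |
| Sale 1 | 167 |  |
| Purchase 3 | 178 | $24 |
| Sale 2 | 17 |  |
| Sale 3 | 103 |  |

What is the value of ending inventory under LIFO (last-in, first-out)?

Sale 1 (167) [LIFO — newest first]: 167 @ $24 = $4,008
Sale 2 (17) [LIFO — newest first]: 17 @ $24 = $408
Sale 3 (103) [LIFO — newest first]: 103 @ $24 = $2,472
Total COGS = $4,008 + $408 + $2,472 = $6,888
Ending inventory: 180 @ $25 + 52 @ $24 + 58 @ $24 = $7,140

Ending inventory = $7,140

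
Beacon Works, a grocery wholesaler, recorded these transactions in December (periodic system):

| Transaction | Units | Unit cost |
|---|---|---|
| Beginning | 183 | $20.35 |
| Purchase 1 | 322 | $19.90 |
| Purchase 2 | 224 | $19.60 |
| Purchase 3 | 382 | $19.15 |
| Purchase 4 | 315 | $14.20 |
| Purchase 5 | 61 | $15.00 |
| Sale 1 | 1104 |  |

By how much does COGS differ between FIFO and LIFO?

FIFO COGS: 183 @ $20.35 + 322 @ $19.90 + 224 @ $19.60 + 375 @ $19.15 = $21,703.50
LIFO COGS: 61 @ $15.00 + 315 @ $14.20 + 382 @ $19.15 + 224 @ $19.60 + 122 @ $19.90 = $19,521.50
Difference = |$21,703.50 − $19,521.50| = $2,182.00

$2,182.00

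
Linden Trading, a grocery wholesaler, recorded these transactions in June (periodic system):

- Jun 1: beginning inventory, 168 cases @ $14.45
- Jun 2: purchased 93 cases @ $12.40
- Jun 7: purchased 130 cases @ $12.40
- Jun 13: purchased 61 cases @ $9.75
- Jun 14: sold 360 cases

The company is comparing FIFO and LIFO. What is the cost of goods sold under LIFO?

FIFO COGS: 168 @ $14.45 + 93 @ $12.40 + 99 @ $12.40 = $4,808.40
LIFO COGS: 61 @ $9.75 + 130 @ $12.40 + 93 @ $12.40 + 76 @ $14.45 = $4,458.15

COGS = $4,458.15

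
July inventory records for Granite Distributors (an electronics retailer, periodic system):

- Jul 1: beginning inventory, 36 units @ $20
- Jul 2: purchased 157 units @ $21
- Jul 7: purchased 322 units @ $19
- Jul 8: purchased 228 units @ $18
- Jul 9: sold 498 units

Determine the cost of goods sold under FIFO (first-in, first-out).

COGS = $9,812

Jul 9, 498 sold [FIFO — oldest first]: 36 @ $20 + 157 @ $21 + 305 @ $19 = $9,812
Ending inventory: 17 @ $19 + 228 @ $18 = $4,427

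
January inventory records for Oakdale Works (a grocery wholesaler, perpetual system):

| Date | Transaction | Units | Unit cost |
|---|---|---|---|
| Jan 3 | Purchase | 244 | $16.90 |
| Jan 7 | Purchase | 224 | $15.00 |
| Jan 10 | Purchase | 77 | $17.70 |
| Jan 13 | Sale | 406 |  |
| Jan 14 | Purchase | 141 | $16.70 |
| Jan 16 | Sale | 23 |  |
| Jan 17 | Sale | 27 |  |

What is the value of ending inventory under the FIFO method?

Ending inventory = $3,897.60

Jan 13, 406 sold [FIFO — oldest first]: 244 @ $16.90 + 162 @ $15.00 = $6,553.60
Jan 16, 23 sold [FIFO — oldest first]: 23 @ $15.00 = $345.00
Jan 17, 27 sold [FIFO — oldest first]: 27 @ $15.00 = $405.00
Total COGS = $6,553.60 + $345.00 + $405.00 = $7,303.60
Ending inventory: 12 @ $15.00 + 77 @ $17.70 + 141 @ $16.70 = $3,897.60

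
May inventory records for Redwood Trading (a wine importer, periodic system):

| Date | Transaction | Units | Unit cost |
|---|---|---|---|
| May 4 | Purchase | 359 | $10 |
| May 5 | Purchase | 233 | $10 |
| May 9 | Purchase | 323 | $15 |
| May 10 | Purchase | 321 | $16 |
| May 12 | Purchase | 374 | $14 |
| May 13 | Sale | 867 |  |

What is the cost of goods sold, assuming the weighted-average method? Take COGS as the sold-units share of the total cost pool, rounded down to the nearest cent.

May 13, sell 867: 867/1610 × $21,137.00 → $11,382.47
Ending inventory (cost pool remaining) = $9,754.53
Check: goods available $21,137.00 = COGS $11,382.47 + ending $9,754.53

COGS = $11,382.47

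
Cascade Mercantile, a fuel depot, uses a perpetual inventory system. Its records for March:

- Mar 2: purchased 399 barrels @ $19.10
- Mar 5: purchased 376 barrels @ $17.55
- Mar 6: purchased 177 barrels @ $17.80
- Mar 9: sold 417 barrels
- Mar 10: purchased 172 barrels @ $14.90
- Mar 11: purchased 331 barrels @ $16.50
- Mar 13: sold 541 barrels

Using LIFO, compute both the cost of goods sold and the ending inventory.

COGS = $16,053.80; ending inventory = $9,340.80

Mar 9, 417 sold [LIFO — newest first]: 177 @ $17.80 + 240 @ $17.55 = $7,362.60
Mar 13, 541 sold [LIFO — newest first]: 331 @ $16.50 + 172 @ $14.90 + 38 @ $17.55 = $8,691.20
Total COGS = $7,362.60 + $8,691.20 = $16,053.80
Ending inventory: 399 @ $19.10 + 98 @ $17.55 = $9,340.80
Check: goods available $25,394.60 = COGS $16,053.80 + ending $9,340.80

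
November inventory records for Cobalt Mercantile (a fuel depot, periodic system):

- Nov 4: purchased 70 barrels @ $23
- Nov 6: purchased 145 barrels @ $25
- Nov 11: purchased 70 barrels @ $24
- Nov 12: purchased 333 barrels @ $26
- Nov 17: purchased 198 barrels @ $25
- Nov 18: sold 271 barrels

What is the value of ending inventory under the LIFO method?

Ending inventory = $13,675

Nov 18, 271 sold [LIFO — newest first]: 198 @ $25 + 73 @ $26 = $6,848
Ending inventory: 70 @ $23 + 145 @ $25 + 70 @ $24 + 260 @ $26 = $13,675
Check: goods available $20,523 = COGS $6,848 + ending $13,675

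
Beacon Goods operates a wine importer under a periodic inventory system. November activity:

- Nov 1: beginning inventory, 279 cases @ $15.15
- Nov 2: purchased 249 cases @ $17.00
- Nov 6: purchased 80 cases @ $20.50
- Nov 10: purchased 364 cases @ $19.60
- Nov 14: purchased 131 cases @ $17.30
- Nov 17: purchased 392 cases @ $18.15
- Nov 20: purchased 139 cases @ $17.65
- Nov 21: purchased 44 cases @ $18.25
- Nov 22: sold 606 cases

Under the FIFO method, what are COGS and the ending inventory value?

COGS = $10,058.85; ending inventory = $19,812.85

Nov 22, 606 sold [FIFO — oldest first]: 279 @ $15.15 + 249 @ $17.00 + 78 @ $20.50 = $10,058.85
Ending inventory: 2 @ $20.50 + 364 @ $19.60 + 131 @ $17.30 + 392 @ $18.15 + 139 @ $17.65 + 44 @ $18.25 = $19,812.85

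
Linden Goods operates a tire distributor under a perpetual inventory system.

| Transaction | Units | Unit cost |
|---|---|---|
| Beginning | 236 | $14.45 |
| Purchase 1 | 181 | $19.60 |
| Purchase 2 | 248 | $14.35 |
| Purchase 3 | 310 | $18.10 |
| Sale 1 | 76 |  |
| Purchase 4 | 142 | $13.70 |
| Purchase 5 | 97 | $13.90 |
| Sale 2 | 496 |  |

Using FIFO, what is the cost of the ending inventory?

Ending inventory = $10,239.25

Sale 1 (76) [FIFO — oldest first]: 76 @ $14.45 = $1,098.20
Sale 2 (496) [FIFO — oldest first]: 160 @ $14.45 + 181 @ $19.60 + 155 @ $14.35 = $8,083.85
Total COGS = $1,098.20 + $8,083.85 = $9,182.05
Ending inventory: 93 @ $14.35 + 310 @ $18.10 + 142 @ $13.70 + 97 @ $13.90 = $10,239.25
Check: goods available $19,421.30 = COGS $9,182.05 + ending $10,239.25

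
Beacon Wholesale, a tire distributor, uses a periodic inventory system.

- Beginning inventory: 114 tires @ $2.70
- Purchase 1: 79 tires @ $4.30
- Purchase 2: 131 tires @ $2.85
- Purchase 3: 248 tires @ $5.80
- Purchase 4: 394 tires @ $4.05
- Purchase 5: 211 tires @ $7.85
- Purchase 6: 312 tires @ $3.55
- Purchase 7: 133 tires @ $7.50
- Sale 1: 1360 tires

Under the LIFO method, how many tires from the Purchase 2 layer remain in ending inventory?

69

Sale 1 (1360) [LIFO — newest first]: 133 @ $7.50 + 312 @ $3.55 + 211 @ $7.85 + 394 @ $4.05 + 248 @ $5.80 + 62 @ $2.85 = $6,972.25
Ending inventory: 114 @ $2.70 + 79 @ $4.30 + 69 @ $2.85 = $844.15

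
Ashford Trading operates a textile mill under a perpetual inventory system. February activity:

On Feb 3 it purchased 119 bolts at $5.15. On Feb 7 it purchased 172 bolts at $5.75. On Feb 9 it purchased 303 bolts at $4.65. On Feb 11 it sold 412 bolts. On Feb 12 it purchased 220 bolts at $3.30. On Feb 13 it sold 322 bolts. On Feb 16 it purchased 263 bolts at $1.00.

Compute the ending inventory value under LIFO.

Ending inventory = $675.00

Feb 11, 412 sold [LIFO — newest first]: 303 @ $4.65 + 109 @ $5.75 = $2,035.70
Feb 13, 322 sold [LIFO — newest first]: 220 @ $3.30 + 63 @ $5.75 + 39 @ $5.15 = $1,289.10
Total COGS = $2,035.70 + $1,289.10 = $3,324.80
Ending inventory: 80 @ $5.15 + 263 @ $1.00 = $675.00
Check: goods available $3,999.80 = COGS $3,324.80 + ending $675.00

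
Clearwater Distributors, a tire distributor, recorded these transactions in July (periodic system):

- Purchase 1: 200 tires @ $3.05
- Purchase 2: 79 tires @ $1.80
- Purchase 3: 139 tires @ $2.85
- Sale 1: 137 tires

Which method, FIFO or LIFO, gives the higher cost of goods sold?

FIFO COGS: 137 @ $3.05 = $417.85
LIFO COGS: 137 @ $2.85 = $390.45

FIFO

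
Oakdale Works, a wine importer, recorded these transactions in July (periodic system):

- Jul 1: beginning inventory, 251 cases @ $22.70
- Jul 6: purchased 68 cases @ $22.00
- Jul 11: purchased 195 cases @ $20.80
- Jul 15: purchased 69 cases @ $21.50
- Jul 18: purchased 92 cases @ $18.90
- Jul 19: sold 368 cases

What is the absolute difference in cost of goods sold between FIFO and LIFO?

FIFO COGS: 251 @ $22.70 + 68 @ $22.00 + 49 @ $20.80 = $8,212.90
LIFO COGS: 92 @ $18.90 + 69 @ $21.50 + 195 @ $20.80 + 12 @ $22.00 = $7,542.30
Difference = |$8,212.90 − $7,542.30| = $670.60

$670.60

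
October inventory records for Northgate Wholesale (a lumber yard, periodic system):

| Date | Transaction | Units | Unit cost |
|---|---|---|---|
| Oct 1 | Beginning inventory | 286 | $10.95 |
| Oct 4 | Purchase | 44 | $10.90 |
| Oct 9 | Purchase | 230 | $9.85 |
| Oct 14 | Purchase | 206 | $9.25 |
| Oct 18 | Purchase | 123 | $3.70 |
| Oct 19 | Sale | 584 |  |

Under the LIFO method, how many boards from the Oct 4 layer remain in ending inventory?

19

Oct 19, 584 sold [LIFO — newest first]: 123 @ $3.70 + 206 @ $9.25 + 230 @ $9.85 + 25 @ $10.90 = $4,898.60
Ending inventory: 286 @ $10.95 + 19 @ $10.90 = $3,338.80
Check: goods available $8,237.40 = COGS $4,898.60 + ending $3,338.80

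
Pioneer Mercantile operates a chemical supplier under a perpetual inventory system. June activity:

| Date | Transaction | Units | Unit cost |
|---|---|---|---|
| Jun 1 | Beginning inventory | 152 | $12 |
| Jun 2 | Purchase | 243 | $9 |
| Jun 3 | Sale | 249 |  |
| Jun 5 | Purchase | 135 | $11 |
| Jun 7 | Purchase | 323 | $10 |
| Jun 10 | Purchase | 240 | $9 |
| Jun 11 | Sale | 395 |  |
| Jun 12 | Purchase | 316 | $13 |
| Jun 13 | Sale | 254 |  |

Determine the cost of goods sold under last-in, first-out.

Jun 3, 249 sold [LIFO — newest first]: 243 @ $9 + 6 @ $12 = $2,259
Jun 11, 395 sold [LIFO — newest first]: 240 @ $9 + 155 @ $10 = $3,710
Jun 13, 254 sold [LIFO — newest first]: 254 @ $13 = $3,302
Total COGS = $2,259 + $3,710 + $3,302 = $9,271
Ending inventory: 146 @ $12 + 135 @ $11 + 168 @ $10 + 62 @ $13 = $5,723

COGS = $9,271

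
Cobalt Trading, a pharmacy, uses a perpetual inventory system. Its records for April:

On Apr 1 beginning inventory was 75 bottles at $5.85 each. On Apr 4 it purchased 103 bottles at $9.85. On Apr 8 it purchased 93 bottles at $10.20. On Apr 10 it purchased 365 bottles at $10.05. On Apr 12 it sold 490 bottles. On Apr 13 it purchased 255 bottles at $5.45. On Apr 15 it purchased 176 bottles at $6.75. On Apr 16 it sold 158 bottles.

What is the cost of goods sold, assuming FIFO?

Apr 12, 490 sold [FIFO — oldest first]: 75 @ $5.85 + 103 @ $9.85 + 93 @ $10.20 + 219 @ $10.05 = $4,602.85
Apr 16, 158 sold [FIFO — oldest first]: 146 @ $10.05 + 12 @ $5.45 = $1,532.70
Total COGS = $4,602.85 + $1,532.70 = $6,135.55
Ending inventory: 243 @ $5.45 + 176 @ $6.75 = $2,512.35
Check: goods available $8,647.90 = COGS $6,135.55 + ending $2,512.35

COGS = $6,135.55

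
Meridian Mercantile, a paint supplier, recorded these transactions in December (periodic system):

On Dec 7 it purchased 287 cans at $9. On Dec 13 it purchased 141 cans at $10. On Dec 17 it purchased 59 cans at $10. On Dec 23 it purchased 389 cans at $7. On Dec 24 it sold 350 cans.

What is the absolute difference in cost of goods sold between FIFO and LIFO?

FIFO COGS: 287 @ $9 + 63 @ $10 = $3,213
LIFO COGS: 350 @ $7 = $2,450
Difference = |$3,213 − $2,450| = $763

$763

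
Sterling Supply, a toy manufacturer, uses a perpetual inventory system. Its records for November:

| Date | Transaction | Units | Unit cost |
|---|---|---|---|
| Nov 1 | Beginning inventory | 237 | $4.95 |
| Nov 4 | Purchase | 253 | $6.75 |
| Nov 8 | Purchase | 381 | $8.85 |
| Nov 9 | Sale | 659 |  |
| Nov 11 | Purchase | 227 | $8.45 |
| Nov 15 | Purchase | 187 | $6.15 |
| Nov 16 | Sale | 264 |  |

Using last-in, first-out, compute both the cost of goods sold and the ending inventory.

Nov 9, 659 sold [LIFO — newest first]: 381 @ $8.85 + 253 @ $6.75 + 25 @ $4.95 = $5,203.35
Nov 16, 264 sold [LIFO — newest first]: 187 @ $6.15 + 77 @ $8.45 = $1,800.70
Total COGS = $5,203.35 + $1,800.70 = $7,004.05
Ending inventory: 212 @ $4.95 + 150 @ $8.45 = $2,316.90
Check: goods available $9,320.95 = COGS $7,004.05 + ending $2,316.90

COGS = $7,004.05; ending inventory = $2,316.90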